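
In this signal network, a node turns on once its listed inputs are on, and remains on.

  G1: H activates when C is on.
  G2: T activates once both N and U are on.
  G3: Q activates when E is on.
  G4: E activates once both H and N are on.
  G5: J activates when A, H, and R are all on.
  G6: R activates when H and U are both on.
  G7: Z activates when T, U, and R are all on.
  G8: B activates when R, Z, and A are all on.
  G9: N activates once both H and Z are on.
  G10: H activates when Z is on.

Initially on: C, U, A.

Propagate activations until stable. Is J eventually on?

C is on, so H activates (G1).
G6: H and U on → R on.
G5: A, H, and R on → J on.

Yes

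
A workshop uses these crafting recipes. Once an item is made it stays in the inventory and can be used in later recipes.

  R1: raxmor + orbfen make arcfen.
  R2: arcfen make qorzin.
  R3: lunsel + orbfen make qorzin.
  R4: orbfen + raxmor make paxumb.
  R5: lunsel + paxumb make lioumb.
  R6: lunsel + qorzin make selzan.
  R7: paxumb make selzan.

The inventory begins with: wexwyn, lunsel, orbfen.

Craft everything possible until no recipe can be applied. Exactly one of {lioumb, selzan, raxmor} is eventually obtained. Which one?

selzan

Using R3, lunsel and orbfen make qorzin.
Using R6, lunsel and qorzin make selzan.
No rule produces raxmor, and it is not given. lioumb would need lunsel and paxumb (R5), but paxumb is never obtained.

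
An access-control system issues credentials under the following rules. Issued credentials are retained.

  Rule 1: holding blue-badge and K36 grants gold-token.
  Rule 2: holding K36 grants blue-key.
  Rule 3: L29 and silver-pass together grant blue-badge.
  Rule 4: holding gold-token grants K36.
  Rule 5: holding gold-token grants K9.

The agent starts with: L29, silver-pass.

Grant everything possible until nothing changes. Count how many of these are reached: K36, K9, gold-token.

0

K36 would need gold-token (Rule 4), but gold-token is never granted.
K9 would need gold-token (Rule 5), but gold-token is never granted.
gold-token would need blue-badge and K36 (Rule 1), but K36 is never granted.
None of the 3 are reached.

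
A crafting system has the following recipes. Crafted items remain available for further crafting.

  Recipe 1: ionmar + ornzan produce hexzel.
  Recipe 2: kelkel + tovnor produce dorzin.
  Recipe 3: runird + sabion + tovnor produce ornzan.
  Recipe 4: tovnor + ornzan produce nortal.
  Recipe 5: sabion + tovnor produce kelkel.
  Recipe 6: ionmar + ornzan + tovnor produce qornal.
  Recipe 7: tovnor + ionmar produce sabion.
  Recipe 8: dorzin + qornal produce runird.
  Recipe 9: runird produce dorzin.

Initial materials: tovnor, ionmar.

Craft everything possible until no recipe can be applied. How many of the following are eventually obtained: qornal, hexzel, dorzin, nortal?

tovnor + ionmar → sabion (Recipe 7).
Using Recipe 5, sabion and tovnor make kelkel.
Using Recipe 2, kelkel and tovnor make dorzin.
qornal would need ionmar, ornzan, and tovnor (Recipe 6), but ornzan is never obtained.
hexzel would need ionmar and ornzan (Recipe 1), but ornzan is never obtained.
dorzin: reached.
nortal would need tovnor and ornzan (Recipe 4), but ornzan is never obtained.
Reached: dorzin — 1 of the 4.

1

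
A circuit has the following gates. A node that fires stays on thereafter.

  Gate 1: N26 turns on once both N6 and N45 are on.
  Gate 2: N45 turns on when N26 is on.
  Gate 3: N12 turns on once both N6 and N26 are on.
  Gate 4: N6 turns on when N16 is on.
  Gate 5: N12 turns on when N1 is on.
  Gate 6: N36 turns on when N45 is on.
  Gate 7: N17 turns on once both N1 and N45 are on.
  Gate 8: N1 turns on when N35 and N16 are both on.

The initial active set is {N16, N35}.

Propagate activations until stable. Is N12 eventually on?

Gate 8: N35 and N16 on → N1 on.
Gate 5: N1 on → N12 on.

Yes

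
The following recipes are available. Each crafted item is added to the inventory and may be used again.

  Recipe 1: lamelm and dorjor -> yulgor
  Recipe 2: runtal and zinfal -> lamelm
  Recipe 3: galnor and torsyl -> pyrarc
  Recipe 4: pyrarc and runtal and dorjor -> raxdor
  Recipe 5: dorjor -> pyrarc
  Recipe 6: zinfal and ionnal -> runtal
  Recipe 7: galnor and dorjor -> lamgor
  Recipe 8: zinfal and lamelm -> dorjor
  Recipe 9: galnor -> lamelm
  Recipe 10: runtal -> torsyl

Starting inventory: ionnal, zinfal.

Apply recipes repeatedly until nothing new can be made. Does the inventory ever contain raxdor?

Using Recipe 6, zinfal and ionnal make runtal.
runtal and zinfal -> lamelm (Recipe 2).
Using Recipe 8, zinfal and lamelm make dorjor.
dorjor -> pyrarc (Recipe 5).
pyrarc and runtal and dorjor -> raxdor (Recipe 4).

Yes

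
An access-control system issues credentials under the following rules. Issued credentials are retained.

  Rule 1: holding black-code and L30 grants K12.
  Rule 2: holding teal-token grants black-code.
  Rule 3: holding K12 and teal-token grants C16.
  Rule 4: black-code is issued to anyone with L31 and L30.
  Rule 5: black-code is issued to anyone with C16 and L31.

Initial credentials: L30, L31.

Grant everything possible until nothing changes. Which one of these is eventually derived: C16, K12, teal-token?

Holding L31 and L30 grants black-code (Rule 4).
Holding black-code and L30 grants K12 (Rule 1).
No rule produces teal-token, and it is not given. C16 would need K12 and teal-token (Rule 3), but teal-token is never granted.

K12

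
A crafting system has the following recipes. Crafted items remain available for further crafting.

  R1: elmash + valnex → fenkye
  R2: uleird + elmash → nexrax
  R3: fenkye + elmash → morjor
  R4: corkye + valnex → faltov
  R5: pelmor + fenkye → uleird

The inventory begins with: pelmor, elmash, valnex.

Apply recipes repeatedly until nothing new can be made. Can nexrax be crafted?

Yes

elmash + valnex → fenkye (R1).
Using R5, pelmor and fenkye make uleird.
uleird + elmash → nexrax (R2).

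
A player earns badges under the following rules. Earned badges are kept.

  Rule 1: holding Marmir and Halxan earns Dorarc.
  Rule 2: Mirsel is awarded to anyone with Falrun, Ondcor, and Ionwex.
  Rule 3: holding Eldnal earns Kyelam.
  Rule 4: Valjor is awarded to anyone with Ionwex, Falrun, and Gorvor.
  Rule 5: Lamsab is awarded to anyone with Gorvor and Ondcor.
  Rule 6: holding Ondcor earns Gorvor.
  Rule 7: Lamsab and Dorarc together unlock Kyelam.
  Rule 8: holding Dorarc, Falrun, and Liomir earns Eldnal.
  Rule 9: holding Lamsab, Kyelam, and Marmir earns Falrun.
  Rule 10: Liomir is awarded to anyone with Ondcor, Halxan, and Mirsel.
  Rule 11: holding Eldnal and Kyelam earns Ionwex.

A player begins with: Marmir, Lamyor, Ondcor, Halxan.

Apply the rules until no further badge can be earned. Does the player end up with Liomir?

Liomir would need Ondcor, Halxan, and Mirsel (Rule 10), but Mirsel is never earned.

No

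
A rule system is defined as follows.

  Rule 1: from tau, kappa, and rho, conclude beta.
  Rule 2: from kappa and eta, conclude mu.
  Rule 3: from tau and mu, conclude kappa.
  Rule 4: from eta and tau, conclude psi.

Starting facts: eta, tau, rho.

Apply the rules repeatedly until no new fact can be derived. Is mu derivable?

No

mu would need kappa and eta (Rule 2), but kappa is never established.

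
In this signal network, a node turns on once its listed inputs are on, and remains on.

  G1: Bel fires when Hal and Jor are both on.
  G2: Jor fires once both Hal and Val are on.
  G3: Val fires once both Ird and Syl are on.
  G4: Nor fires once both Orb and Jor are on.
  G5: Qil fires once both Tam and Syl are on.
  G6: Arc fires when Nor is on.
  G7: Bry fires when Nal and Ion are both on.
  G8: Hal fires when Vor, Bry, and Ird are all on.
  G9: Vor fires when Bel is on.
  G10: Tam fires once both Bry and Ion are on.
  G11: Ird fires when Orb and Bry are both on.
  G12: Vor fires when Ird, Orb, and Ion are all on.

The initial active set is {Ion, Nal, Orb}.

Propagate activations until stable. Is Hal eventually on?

Nal and Ion are on, so Bry fires (G7).
G11: Orb and Bry on → Ird on.
G12: Ird, Orb, and Ion on → Vor on.
Vor, Bry, and Ird are on, so Hal fires (G8).

Yes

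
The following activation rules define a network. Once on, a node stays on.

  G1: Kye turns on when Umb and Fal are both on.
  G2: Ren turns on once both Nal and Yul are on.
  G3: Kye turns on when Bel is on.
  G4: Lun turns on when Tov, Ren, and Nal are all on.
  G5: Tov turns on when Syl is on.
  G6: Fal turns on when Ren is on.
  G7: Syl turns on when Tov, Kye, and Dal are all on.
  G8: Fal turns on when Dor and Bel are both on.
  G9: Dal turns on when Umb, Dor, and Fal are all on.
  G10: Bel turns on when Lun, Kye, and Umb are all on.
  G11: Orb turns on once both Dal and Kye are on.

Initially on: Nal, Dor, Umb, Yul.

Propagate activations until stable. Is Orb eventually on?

Nal and Yul are on, so Ren turns on (G2).
Ren is on, so Fal turns on (G6).
Umb and Fal are on, so Kye turns on (G1).
G9: Umb, Dor, and Fal on → Dal on.
G11: Dal and Kye on → Orb on.

Yes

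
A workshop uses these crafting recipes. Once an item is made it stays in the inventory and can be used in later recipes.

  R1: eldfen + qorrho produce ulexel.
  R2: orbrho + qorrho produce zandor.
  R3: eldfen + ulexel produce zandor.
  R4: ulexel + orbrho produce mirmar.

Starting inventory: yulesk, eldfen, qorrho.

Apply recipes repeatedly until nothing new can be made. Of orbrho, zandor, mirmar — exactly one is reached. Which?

eldfen + qorrho → ulexel (R1).
eldfen + ulexel → zandor (R3).
mirmar would need ulexel and orbrho (R4), but orbrho is never obtained. No rule produces orbrho, and it is not given.

zandor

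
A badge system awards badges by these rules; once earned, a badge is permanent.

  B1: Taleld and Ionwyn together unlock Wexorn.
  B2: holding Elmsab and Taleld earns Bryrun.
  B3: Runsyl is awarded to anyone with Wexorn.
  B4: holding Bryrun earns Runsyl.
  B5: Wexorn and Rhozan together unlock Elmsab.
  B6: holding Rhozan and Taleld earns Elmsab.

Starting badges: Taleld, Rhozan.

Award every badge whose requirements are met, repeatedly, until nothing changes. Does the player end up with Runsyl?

Yes

With Rhozan and Taleld, Elmsab is earned (B6).
With Elmsab and Taleld, Bryrun is earned (B2).
With Bryrun, Runsyl is earned (B4).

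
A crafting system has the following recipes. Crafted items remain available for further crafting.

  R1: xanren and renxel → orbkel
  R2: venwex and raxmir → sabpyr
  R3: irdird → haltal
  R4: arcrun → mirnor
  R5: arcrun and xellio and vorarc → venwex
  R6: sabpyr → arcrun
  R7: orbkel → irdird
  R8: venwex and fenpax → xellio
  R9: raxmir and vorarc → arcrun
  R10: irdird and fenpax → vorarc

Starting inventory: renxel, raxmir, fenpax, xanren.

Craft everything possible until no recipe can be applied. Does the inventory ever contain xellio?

xellio would need venwex and fenpax (R8), but venwex is never obtained.

No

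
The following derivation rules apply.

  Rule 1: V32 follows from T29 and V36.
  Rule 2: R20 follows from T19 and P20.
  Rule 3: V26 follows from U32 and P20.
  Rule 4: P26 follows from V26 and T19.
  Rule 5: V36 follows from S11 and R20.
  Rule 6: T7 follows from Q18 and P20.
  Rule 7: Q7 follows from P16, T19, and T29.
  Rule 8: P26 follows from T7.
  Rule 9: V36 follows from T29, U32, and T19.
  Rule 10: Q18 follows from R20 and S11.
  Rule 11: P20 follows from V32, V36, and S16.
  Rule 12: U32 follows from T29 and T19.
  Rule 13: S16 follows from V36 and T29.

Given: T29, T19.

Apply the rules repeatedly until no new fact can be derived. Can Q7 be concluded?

Q7 would need P16, T19, and T29 (Rule 7), but P16 is never established.

No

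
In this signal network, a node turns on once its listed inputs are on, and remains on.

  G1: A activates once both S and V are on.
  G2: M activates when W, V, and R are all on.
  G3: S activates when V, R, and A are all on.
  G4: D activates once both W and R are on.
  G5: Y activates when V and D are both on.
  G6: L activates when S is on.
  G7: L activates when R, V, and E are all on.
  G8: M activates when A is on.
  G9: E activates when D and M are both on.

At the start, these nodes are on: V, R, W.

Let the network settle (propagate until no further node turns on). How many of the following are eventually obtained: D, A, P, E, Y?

G2: W, V, and R on → M on.
G4: W and R on → D on.
V and D are on, so Y activates (G5).
D and M are on, so E activates (G9).
D: reached.
A would need S and V (G1), but S never turns on.
No rule produces P, and it is not given.
E: reached.
Y: reached.
Reached: D, E, and Y — 3 of the 5.

3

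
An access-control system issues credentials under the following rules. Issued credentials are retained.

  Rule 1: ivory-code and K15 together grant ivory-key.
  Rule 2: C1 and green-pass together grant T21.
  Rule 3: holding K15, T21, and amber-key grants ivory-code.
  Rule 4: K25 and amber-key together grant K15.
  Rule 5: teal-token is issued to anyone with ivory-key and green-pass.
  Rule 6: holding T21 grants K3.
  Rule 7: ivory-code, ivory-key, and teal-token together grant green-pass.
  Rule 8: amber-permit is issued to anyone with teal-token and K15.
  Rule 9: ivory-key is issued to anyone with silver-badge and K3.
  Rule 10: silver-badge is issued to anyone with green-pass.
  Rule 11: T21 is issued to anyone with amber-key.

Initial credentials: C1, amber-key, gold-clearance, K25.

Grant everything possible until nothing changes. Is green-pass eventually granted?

No

green-pass would need ivory-code, ivory-key, and teal-token (Rule 7), but teal-token is never granted.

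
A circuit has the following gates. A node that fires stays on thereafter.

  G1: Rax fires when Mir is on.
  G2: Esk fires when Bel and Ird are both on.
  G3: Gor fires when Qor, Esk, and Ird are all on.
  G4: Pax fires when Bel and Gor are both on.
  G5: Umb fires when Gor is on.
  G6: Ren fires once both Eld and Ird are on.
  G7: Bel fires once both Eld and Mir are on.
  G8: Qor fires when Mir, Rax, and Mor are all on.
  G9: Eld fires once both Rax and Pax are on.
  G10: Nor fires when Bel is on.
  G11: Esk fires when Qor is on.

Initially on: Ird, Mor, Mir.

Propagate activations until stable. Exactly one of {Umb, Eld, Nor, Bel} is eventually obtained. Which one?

Umb

G1: Mir on → Rax on.
G8: Mir, Rax, and Mor on → Qor on.
G11: Qor on → Esk on.
Qor, Esk, and Ird are on, so Gor fires (G3).
Gor is on, so Umb fires (G5).
Nor would need Bel (G10), but Bel never turns on. Bel would need Eld and Mir (G7), but Eld never turns on. Eld would need Rax and Pax (G9), but Pax never turns on.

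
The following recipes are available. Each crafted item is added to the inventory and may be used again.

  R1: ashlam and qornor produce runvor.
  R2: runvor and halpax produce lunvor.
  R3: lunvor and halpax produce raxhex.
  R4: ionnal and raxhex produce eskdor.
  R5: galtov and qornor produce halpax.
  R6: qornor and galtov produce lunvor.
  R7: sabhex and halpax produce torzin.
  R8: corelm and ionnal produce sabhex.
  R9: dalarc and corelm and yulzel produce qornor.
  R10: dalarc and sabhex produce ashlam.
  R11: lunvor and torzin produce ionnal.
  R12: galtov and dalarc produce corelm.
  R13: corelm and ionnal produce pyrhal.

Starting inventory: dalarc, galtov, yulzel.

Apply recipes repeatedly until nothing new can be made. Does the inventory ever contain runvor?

No

runvor would need ashlam and qornor (R1), but ashlam is never obtained.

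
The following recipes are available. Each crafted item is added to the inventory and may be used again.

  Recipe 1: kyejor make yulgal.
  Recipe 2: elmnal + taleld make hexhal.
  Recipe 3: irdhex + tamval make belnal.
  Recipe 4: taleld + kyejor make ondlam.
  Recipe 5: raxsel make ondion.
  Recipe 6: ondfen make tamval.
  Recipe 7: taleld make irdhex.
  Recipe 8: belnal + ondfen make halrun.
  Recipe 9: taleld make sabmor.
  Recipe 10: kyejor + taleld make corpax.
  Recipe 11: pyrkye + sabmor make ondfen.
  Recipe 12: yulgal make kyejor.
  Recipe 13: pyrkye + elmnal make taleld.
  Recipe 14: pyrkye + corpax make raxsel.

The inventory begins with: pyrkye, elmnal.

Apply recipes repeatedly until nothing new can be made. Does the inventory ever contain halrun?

Yes

pyrkye + elmnal → taleld (Recipe 13).
Using Recipe 9, taleld makes sabmor.
Using Recipe 7, taleld makes irdhex.
pyrkye + sabmor → ondfen (Recipe 11).
ondfen → tamval (Recipe 6).
Using Recipe 3, irdhex and tamval make belnal.
belnal + ondfen → halrun (Recipe 8).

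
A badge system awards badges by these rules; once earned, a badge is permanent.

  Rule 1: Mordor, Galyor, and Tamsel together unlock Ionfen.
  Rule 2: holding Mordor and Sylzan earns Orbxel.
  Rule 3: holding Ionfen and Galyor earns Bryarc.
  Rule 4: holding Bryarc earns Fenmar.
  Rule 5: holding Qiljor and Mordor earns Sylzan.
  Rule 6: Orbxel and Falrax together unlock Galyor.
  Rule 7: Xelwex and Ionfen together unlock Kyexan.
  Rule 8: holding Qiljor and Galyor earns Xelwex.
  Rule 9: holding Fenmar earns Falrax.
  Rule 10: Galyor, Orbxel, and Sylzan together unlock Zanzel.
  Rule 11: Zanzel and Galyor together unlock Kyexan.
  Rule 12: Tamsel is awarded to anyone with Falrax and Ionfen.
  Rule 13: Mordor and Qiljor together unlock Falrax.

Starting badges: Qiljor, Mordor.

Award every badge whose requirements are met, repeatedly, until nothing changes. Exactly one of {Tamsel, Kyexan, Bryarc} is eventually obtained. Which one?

Kyexan

With Mordor and Qiljor, Falrax is earned (Rule 13).
With Qiljor and Mordor, Sylzan is earned (Rule 5).
With Mordor and Sylzan, Orbxel is earned (Rule 2).
With Orbxel and Falrax, Galyor is earned (Rule 6).
With Galyor, Orbxel, and Sylzan, Zanzel is earned (Rule 10).
With Zanzel and Galyor, Kyexan is earned (Rule 11).
Bryarc would need Ionfen and Galyor (Rule 3), but Ionfen is never earned. Tamsel would need Falrax and Ionfen (Rule 12), but Ionfen is never earned.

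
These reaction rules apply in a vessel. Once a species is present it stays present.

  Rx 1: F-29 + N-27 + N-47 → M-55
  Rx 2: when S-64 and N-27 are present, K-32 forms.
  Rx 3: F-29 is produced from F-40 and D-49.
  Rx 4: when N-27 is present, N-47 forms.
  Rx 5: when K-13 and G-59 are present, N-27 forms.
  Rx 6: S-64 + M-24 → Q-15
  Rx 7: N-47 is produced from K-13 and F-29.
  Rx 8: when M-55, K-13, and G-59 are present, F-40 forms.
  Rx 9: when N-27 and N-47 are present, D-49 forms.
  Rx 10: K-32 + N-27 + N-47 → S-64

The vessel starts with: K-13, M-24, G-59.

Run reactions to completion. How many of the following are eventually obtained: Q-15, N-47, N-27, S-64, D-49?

3

K-13 and G-59 present → N-27 forms (Rx 5).
N-27 present → N-47 forms (Rx 4).
N-27 and N-47 present → D-49 forms (Rx 9).
Q-15 would need S-64 and M-24 (Rx 6), but S-64 never forms.
N-47: reached.
N-27: reached.
S-64 would need K-32, N-27, and N-47 (Rx 10), but K-32 never forms.
D-49: reached.
Reached: N-47, N-27, and D-49 — 3 of the 5.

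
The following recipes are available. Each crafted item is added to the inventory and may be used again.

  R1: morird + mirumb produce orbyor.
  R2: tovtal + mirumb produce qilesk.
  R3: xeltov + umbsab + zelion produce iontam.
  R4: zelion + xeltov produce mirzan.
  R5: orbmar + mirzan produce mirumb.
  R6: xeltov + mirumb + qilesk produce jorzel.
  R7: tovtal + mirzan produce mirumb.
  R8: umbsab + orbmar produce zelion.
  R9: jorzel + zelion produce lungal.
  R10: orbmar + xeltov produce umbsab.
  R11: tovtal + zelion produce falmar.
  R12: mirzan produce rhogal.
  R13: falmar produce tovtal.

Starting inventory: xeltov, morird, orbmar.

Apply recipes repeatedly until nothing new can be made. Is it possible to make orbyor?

orbmar + xeltov → umbsab (R10).
Using R8, umbsab and orbmar make zelion.
zelion + xeltov → mirzan (R4).
Using R5, orbmar and mirzan make mirumb.
morird + mirumb → orbyor (R1).

Yes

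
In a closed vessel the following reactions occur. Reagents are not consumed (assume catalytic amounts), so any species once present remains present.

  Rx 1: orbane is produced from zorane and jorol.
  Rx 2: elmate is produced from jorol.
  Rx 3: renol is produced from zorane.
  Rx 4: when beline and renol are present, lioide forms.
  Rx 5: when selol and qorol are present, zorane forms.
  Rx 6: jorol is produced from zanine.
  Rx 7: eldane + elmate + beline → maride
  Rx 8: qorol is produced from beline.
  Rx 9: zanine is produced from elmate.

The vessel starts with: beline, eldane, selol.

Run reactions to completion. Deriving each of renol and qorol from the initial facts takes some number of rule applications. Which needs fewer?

qorol

qorol: beline present → qorol forms (Rx 8). [1 rule application]
renol: beline present → qorol forms (Rx 8). selol and qorol present → zorane forms (Rx 5). zorane present → renol forms (Rx 3). [3 rule applications]
qorol needs fewer.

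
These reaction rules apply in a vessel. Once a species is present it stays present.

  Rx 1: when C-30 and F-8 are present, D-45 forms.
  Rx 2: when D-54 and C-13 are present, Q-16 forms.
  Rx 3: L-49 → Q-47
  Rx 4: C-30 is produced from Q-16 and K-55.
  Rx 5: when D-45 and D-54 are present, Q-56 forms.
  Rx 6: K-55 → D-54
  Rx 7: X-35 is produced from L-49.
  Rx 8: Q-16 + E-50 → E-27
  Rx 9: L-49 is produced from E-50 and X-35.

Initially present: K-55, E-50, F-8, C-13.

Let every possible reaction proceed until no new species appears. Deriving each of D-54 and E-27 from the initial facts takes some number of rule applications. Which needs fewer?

D-54

D-54: K-55 present → D-54 forms (Rx 6). [1 rule application]
E-27: K-55 present → D-54 forms (Rx 6). D-54 and C-13 present → Q-16 forms (Rx 2). Q-16 and E-50 present → E-27 forms (Rx 8). [3 rule applications]
D-54 needs fewer.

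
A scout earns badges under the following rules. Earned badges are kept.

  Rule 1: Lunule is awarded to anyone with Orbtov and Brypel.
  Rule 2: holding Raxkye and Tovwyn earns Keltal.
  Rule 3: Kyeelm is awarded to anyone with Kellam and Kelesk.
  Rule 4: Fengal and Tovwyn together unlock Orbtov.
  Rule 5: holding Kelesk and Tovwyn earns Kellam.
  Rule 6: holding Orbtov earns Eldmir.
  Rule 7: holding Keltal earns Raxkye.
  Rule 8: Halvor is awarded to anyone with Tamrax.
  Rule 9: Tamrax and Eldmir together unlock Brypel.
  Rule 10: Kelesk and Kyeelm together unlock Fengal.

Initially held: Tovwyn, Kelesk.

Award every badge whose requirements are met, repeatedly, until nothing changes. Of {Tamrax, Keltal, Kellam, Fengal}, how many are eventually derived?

2

With Kelesk and Tovwyn, Kellam is earned (Rule 5).
With Kellam and Kelesk, Kyeelm is earned (Rule 3).
With Kelesk and Kyeelm, Fengal is earned (Rule 10).
No rule produces Tamrax, and it is not given.
Keltal would need Raxkye and Tovwyn (Rule 2), but Raxkye is never earned.
Kellam: reached.
Fengal: reached.
Reached: Kellam and Fengal — 2 of the 4.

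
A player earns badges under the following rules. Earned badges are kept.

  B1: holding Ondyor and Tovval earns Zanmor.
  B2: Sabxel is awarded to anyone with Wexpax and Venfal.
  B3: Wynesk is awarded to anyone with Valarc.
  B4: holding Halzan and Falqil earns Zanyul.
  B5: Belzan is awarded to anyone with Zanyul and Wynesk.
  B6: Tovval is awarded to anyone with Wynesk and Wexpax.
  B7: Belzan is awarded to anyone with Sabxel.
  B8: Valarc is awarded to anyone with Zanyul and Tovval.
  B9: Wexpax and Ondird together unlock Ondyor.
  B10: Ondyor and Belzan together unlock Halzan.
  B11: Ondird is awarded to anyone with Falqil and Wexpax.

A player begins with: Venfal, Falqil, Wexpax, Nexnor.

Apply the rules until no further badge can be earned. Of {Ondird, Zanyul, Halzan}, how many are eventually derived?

3

With Falqil and Wexpax, Ondird is earned (B11).
With Wexpax and Venfal, Sabxel is earned (B2).
With Sabxel, Belzan is earned (B7).
With Wexpax and Ondird, Ondyor is earned (B9).
With Ondyor and Belzan, Halzan is earned (B10).
With Halzan and Falqil, Zanyul is earned (B4).
Ondird: reached.
Zanyul: reached.
Halzan: reached.
All 3 are reached.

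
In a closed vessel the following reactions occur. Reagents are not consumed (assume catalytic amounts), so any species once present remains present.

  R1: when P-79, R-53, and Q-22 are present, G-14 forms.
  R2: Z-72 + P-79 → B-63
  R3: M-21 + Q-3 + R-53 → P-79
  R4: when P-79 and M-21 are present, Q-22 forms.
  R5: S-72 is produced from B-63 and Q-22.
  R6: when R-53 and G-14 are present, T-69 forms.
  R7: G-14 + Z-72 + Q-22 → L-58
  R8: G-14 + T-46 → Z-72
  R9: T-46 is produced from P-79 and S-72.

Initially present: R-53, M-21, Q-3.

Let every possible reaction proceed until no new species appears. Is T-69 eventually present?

M-21, Q-3, and R-53 present → P-79 forms (R3).
P-79 and M-21 present → Q-22 forms (R4).
P-79, R-53, and Q-22 present → G-14 forms (R1).
R-53 and G-14 present → T-69 forms (R6).

Yes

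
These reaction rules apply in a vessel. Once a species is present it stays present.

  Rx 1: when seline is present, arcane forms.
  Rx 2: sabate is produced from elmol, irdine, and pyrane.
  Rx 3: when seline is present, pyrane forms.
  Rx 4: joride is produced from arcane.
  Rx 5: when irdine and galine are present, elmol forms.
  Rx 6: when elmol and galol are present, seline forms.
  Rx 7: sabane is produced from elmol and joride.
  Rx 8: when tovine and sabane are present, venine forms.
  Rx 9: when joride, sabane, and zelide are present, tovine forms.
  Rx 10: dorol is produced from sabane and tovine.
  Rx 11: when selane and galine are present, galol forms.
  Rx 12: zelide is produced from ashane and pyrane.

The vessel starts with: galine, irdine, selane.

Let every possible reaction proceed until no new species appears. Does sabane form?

irdine and galine present → elmol forms (Rx 5).
selane and galine present → galol forms (Rx 11).
elmol and galol present → seline forms (Rx 6).
seline present → arcane forms (Rx 1).
arcane present → joride forms (Rx 4).
elmol and joride present → sabane forms (Rx 7).

Yes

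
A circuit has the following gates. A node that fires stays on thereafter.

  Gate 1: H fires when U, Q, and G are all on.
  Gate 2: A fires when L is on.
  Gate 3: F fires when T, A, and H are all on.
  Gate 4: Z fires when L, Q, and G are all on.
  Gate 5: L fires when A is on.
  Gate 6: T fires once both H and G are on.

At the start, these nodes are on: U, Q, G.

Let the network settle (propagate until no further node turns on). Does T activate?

Gate 1: U, Q, and G on → H on.
H and G are on, so T fires (Gate 6).

Yes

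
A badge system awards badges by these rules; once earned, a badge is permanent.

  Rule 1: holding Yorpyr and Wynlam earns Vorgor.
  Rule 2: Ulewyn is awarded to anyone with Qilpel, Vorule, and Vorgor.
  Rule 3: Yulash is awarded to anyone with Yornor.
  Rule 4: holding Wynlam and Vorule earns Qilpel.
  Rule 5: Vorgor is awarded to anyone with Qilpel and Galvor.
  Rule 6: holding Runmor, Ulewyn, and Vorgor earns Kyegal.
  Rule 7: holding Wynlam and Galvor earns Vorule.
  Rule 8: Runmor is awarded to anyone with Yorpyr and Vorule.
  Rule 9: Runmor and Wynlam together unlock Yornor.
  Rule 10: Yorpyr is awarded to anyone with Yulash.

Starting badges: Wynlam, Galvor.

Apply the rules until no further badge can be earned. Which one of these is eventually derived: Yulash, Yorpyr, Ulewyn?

With Wynlam and Galvor, Vorule is earned (Rule 7).
With Wynlam and Vorule, Qilpel is earned (Rule 4).
With Qilpel and Galvor, Vorgor is earned (Rule 5).
With Qilpel, Vorule, and Vorgor, Ulewyn is earned (Rule 2).
Yorpyr would need Yulash (Rule 10), but Yulash is never earned. Yulash would need Yornor (Rule 3), but Yornor is never earned.

Ulewyn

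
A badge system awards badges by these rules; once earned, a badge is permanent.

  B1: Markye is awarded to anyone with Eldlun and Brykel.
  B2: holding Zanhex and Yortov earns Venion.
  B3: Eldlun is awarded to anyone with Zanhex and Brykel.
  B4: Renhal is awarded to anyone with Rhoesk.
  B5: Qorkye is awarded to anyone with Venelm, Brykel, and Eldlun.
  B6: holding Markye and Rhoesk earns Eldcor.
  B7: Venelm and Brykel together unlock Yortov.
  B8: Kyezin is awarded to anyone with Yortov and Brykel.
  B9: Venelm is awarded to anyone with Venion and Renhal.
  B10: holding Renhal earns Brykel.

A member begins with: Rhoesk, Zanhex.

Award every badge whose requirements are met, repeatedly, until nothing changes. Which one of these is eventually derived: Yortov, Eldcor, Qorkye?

With Rhoesk, Renhal is earned (B4).
With Renhal, Brykel is earned (B10).
With Zanhex and Brykel, Eldlun is earned (B3).
With Eldlun and Brykel, Markye is earned (B1).
With Markye and Rhoesk, Eldcor is earned (B6).
Yortov would need Venelm and Brykel (B7), but Venelm is never earned. Qorkye would need Venelm, Brykel, and Eldlun (B5), but Venelm is never earned.

Eldcor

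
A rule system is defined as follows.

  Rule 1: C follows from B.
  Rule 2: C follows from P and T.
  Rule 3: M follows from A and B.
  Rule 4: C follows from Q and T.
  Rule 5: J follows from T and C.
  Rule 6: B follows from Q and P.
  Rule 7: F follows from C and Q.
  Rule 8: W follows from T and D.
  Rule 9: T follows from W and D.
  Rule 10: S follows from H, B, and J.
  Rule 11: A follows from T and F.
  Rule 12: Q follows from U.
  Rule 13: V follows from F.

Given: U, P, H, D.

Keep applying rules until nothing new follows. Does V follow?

U holds, so Q follows (Rule 12).
From Q and P, Rule 6 gives B.
B holds, so C follows (Rule 1).
From C and Q, Rule 7 gives F.
From F, Rule 13 gives V.

Yes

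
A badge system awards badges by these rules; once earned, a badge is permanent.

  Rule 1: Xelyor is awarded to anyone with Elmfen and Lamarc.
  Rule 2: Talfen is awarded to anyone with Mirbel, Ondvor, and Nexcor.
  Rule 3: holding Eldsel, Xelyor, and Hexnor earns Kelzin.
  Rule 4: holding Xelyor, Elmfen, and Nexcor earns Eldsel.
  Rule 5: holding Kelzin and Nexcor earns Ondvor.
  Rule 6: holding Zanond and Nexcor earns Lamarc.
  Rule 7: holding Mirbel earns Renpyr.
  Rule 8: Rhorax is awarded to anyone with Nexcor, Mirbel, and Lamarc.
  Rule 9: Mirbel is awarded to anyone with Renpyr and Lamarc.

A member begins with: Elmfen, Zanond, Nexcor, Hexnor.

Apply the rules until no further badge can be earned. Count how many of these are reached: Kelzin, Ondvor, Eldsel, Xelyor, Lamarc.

5

With Zanond and Nexcor, Lamarc is earned (Rule 6).
With Elmfen and Lamarc, Xelyor is earned (Rule 1).
With Xelyor, Elmfen, and Nexcor, Eldsel is earned (Rule 4).
With Eldsel, Xelyor, and Hexnor, Kelzin is earned (Rule 3).
With Kelzin and Nexcor, Ondvor is earned (Rule 5).
Kelzin: reached.
Ondvor: reached.
Eldsel: reached.
Xelyor: reached.
Lamarc: reached.
All 5 are reached.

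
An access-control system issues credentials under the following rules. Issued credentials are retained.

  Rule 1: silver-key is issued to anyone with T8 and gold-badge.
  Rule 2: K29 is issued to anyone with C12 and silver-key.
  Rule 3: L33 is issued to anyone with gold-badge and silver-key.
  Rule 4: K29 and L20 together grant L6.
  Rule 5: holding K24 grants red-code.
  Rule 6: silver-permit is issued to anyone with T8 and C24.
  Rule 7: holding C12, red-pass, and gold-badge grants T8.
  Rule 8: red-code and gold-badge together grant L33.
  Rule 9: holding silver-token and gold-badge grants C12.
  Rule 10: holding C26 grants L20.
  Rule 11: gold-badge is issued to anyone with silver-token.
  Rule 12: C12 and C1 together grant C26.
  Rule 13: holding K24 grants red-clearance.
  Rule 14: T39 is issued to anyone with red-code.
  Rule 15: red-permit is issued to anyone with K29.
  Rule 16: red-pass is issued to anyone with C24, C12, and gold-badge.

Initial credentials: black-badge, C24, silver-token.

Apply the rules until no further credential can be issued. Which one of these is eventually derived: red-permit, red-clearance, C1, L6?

red-permit

Holding silver-token grants gold-badge (Rule 11).
Holding silver-token and gold-badge grants C12 (Rule 9).
Holding C24, C12, and gold-badge grants red-pass (Rule 16).
Holding C12, red-pass, and gold-badge grants T8 (Rule 7).
Holding T8 and gold-badge grants silver-key (Rule 1).
Holding C12 and silver-key grants K29 (Rule 2).
Holding K29 grants red-permit (Rule 15).
No rule produces C1, and it is not given. L6 would need K29 and L20 (Rule 4), but L20 is never granted. red-clearance would need K24 (Rule 13), but K24 is never granted.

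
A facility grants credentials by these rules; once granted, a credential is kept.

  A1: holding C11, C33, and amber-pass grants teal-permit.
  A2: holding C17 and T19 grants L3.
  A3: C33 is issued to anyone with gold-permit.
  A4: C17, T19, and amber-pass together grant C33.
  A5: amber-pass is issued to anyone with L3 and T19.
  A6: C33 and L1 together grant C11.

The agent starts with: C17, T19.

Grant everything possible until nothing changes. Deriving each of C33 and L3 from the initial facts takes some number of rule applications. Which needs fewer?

L3

L3: Holding C17 and T19 grants L3 (A2). [1 rule application]
C33: Holding C17 and T19 grants L3 (A2). Holding L3 and T19 grants amber-pass (A5). Holding C17, T19, and amber-pass grants C33 (A4). [3 rule applications]
L3 needs fewer.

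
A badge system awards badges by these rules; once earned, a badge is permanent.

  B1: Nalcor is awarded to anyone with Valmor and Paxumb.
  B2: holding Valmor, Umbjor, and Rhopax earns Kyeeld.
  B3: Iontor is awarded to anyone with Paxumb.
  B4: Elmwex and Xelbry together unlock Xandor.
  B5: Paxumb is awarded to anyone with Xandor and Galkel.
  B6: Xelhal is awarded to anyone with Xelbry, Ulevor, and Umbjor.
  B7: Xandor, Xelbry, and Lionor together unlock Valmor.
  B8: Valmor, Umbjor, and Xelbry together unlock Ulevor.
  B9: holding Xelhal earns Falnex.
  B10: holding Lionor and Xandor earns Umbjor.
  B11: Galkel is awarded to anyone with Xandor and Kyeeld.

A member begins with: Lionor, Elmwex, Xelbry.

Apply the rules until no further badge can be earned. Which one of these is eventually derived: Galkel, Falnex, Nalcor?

With Elmwex and Xelbry, Xandor is earned (B4).
With Lionor and Xandor, Umbjor is earned (B10).
With Xandor, Xelbry, and Lionor, Valmor is earned (B7).
With Valmor, Umbjor, and Xelbry, Ulevor is earned (B8).
With Xelbry, Ulevor, and Umbjor, Xelhal is earned (B6).
With Xelhal, Falnex is earned (B9).
Nalcor would need Valmor and Paxumb (B1), but Paxumb is never earned. Galkel would need Xandor and Kyeeld (B11), but Kyeeld is never earned.

Falnex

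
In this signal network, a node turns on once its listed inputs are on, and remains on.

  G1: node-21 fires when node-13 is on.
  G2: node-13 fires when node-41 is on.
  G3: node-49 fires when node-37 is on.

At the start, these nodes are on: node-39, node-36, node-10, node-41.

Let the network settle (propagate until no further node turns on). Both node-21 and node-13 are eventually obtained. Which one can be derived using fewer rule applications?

node-13

node-13: node-41 is on, so node-13 fires (G2). [1 rule application]
node-21: node-41 is on, so node-13 fires (G2). G1: node-13 on → node-21 on. [2 rule applications]
node-13 needs fewer.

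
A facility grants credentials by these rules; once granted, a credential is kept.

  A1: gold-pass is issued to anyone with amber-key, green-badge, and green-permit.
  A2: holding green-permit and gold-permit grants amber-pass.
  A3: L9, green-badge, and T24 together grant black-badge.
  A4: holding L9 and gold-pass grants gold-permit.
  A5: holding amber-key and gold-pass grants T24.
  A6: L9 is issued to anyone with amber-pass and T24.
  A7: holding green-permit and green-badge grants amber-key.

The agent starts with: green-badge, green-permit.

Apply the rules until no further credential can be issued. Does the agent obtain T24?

Holding green-permit and green-badge grants amber-key (A7).
Holding amber-key, green-badge, and green-permit grants gold-pass (A1).
Holding amber-key and gold-pass grants T24 (A5).

Yes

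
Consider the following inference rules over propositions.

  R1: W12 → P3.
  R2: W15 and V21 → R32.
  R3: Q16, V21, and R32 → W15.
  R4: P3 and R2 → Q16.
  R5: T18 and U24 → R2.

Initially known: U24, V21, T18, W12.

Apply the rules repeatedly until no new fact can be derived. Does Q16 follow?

From T18 and U24, R5 gives R2.
From W12, R1 gives P3.
From P3 and R2, R4 gives Q16.

Yes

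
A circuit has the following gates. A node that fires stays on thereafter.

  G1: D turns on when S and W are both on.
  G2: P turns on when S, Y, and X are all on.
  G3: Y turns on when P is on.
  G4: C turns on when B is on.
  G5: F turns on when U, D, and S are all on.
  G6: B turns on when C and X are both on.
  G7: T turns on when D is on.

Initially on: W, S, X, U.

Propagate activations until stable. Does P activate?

P would need S, Y, and X (G2), but Y never turns on.

No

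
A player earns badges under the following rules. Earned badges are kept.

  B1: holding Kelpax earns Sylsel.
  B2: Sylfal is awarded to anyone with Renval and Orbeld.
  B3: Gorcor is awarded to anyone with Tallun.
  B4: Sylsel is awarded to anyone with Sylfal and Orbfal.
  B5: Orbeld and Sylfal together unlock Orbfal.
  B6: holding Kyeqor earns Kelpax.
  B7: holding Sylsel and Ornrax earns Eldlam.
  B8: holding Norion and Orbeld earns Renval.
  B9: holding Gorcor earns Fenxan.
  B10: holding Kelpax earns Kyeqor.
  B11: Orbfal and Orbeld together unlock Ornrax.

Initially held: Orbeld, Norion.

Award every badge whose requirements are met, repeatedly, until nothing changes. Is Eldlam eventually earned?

Yes

With Norion and Orbeld, Renval is earned (B8).
With Renval and Orbeld, Sylfal is earned (B2).
With Orbeld and Sylfal, Orbfal is earned (B5).
With Sylfal and Orbfal, Sylsel is earned (B4).
With Orbfal and Orbeld, Ornrax is earned (B11).
With Sylsel and Ornrax, Eldlam is earned (B7).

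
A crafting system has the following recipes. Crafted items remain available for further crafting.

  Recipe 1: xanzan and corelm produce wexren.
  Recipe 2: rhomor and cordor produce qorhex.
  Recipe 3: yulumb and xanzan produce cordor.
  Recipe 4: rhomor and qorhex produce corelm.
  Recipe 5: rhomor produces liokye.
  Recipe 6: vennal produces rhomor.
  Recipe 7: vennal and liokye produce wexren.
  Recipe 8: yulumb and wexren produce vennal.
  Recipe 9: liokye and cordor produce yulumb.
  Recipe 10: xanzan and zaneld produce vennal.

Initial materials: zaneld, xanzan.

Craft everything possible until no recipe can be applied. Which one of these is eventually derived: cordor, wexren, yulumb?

Using Recipe 10, xanzan and zaneld make vennal.
Using Recipe 6, vennal makes rhomor.
rhomor → liokye (Recipe 5).
Using Recipe 7, vennal and liokye make wexren.
cordor would need yulumb and xanzan (Recipe 3), but yulumb is never obtained. yulumb would need liokye and cordor (Recipe 9), but cordor is never obtained.

wexren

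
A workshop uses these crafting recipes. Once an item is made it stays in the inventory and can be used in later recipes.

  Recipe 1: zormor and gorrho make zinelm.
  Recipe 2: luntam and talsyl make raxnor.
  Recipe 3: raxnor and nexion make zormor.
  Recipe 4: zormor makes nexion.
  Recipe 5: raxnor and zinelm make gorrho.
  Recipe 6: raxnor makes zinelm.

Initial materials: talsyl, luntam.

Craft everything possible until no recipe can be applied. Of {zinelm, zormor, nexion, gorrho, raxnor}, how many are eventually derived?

3

luntam and talsyl → raxnor (Recipe 2).
Using Recipe 6, raxnor makes zinelm.
Using Recipe 5, raxnor and zinelm make gorrho.
zinelm: reached.
zormor would need raxnor and nexion (Recipe 3), but nexion is never obtained.
nexion would need zormor (Recipe 4), but zormor is never obtained.
gorrho: reached.
raxnor: reached.
Reached: zinelm, gorrho, and raxnor — 3 of the 5.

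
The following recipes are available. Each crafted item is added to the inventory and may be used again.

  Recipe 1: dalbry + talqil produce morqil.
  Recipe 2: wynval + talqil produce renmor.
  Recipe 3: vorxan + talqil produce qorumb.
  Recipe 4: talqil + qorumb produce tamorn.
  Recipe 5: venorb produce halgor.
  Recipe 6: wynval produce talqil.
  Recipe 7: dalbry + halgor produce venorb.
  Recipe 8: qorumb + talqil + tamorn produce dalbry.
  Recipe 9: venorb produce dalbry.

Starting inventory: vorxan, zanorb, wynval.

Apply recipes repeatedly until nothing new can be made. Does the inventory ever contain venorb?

venorb would need dalbry and halgor (Recipe 7), but halgor is never obtained.

No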